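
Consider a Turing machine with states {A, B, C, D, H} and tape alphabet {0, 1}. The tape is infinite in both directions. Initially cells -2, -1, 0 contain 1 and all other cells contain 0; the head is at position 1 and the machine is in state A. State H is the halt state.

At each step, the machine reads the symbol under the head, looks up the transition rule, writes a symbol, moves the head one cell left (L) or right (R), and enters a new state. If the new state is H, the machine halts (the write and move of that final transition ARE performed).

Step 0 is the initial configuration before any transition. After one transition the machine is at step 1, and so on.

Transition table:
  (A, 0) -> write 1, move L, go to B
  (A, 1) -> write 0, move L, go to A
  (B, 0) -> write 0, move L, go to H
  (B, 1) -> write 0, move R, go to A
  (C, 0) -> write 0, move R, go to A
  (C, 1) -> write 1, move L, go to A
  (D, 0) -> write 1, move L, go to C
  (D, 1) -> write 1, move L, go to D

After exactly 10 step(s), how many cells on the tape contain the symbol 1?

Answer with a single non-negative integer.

Answer: 1

Derivation:
Step 1: in state A at pos 1, read 0 -> (A,0)->write 1,move L,goto B. Now: state=B, head=0, tape[-3..2]=011110 (head:    ^)
Step 2: in state B at pos 0, read 1 -> (B,1)->write 0,move R,goto A. Now: state=A, head=1, tape[-3..2]=011010 (head:     ^)
Step 3: in state A at pos 1, read 1 -> (A,1)->write 0,move L,goto A. Now: state=A, head=0, tape[-3..2]=011000 (head:    ^)
Step 4: in state A at pos 0, read 0 -> (A,0)->write 1,move L,goto B. Now: state=B, head=-1, tape[-3..2]=011100 (head:   ^)
Step 5: in state B at pos -1, read 1 -> (B,1)->write 0,move R,goto A. Now: state=A, head=0, tape[-3..2]=010100 (head:    ^)
Step 6: in state A at pos 0, read 1 -> (A,1)->write 0,move L,goto A. Now: state=A, head=-1, tape[-3..2]=010000 (head:   ^)
Step 7: in state A at pos -1, read 0 -> (A,0)->write 1,move L,goto B. Now: state=B, head=-2, tape[-3..2]=011000 (head:  ^)
Step 8: in state B at pos -2, read 1 -> (B,1)->write 0,move R,goto A. Now: state=A, head=-1, tape[-3..2]=001000 (head:   ^)
Step 9: in state A at pos -1, read 1 -> (A,1)->write 0,move L,goto A. Now: state=A, head=-2, tape[-3..2]=000000 (head:  ^)
Step 10: in state A at pos -2, read 0 -> (A,0)->write 1,move L,goto B. Now: state=B, head=-3, tape[-4..2]=0010000 (head:  ^)
Cells containing 1 after step 10: {-2} -> 1 cell(s)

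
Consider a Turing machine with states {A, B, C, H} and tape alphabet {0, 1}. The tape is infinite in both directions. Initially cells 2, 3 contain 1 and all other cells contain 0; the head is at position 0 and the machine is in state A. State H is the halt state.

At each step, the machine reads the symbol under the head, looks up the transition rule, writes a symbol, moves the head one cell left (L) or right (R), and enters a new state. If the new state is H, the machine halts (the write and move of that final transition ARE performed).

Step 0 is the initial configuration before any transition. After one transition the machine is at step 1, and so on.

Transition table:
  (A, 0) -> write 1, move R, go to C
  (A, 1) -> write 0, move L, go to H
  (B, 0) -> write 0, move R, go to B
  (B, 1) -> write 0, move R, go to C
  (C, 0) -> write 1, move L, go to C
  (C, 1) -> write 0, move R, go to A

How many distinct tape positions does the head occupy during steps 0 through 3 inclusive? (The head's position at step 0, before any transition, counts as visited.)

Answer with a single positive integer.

Answer: 2

Derivation:
Step 1: in state A at pos 0, read 0 -> (A,0)->write 1,move R,goto C. Now: state=C, head=1, tape[-1..4]=010110 (head:   ^)
Step 2: in state C at pos 1, read 0 -> (C,0)->write 1,move L,goto C. Now: state=C, head=0, tape[-1..4]=011110 (head:  ^)
Step 3: in state C at pos 0, read 1 -> (C,1)->write 0,move R,goto A. Now: state=A, head=1, tape[-1..4]=001110 (head:   ^)
Head positions at steps 0..3: starting at 0, distinct positions visited = {0, 1} -> 2 position(s)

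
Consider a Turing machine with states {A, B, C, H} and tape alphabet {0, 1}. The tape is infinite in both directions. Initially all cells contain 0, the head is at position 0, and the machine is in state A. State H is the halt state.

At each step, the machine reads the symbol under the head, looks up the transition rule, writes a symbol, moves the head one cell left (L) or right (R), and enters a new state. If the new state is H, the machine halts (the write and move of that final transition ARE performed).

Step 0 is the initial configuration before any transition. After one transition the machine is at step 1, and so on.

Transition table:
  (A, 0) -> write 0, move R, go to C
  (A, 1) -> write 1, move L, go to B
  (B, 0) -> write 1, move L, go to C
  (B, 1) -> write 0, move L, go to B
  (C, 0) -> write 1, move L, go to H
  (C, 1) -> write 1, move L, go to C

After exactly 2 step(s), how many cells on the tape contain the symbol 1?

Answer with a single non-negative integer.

Answer: 1

Derivation:
Step 1: in state A at pos 0, read 0 -> (A,0)->write 0,move R,goto C. Now: state=C, head=1, tape[-1..2]=0000 (head:   ^)
Step 2: in state C at pos 1, read 0 -> (C,0)->write 1,move L,goto H. Now: state=H, head=0, tape[-1..2]=0010 (head:  ^)
Cells containing 1 after step 2: {1} -> 1 cell(s)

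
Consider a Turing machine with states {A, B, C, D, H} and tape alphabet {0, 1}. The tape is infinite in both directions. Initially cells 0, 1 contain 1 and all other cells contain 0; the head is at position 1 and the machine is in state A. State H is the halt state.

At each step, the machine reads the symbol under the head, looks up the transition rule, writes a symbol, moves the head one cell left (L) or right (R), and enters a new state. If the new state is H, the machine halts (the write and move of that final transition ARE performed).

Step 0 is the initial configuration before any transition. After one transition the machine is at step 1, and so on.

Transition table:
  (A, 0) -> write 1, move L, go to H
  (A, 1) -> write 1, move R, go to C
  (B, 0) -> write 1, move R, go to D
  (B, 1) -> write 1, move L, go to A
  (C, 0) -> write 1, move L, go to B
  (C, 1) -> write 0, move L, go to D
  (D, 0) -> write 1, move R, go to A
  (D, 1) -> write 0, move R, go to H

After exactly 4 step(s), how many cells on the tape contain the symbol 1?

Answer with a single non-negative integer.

Answer: 3

Derivation:
Step 1: in state A at pos 1, read 1 -> (A,1)->write 1,move R,goto C. Now: state=C, head=2, tape[-1..3]=01100 (head:    ^)
Step 2: in state C at pos 2, read 0 -> (C,0)->write 1,move L,goto B. Now: state=B, head=1, tape[-1..3]=01110 (head:   ^)
Step 3: in state B at pos 1, read 1 -> (B,1)->write 1,move L,goto A. Now: state=A, head=0, tape[-1..3]=01110 (head:  ^)
Step 4: in state A at pos 0, read 1 -> (A,1)->write 1,move R,goto C. Now: state=C, head=1, tape[-1..3]=01110 (head:   ^)
Cells containing 1 after step 4: {0, 1, 2} -> 3 cell(s)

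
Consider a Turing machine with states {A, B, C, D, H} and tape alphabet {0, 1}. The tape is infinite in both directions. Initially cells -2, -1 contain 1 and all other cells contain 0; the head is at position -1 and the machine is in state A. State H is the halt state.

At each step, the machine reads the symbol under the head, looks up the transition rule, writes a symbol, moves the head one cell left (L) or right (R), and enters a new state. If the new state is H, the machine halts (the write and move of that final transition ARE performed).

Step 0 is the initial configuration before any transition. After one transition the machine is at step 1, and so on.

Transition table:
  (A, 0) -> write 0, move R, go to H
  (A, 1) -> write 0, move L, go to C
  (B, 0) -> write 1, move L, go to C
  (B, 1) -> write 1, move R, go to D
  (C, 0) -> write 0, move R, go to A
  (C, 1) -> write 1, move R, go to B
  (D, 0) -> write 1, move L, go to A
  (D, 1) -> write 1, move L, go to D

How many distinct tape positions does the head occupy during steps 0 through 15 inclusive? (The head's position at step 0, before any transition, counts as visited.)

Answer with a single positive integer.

Answer: 5

Derivation:
Step 1: in state A at pos -1, read 1 -> (A,1)->write 0,move L,goto C. Now: state=C, head=-2, tape[-3..0]=0100 (head:  ^)
Step 2: in state C at pos -2, read 1 -> (C,1)->write 1,move R,goto B. Now: state=B, head=-1, tape[-3..0]=0100 (head:   ^)
Step 3: in state B at pos -1, read 0 -> (B,0)->write 1,move L,goto C. Now: state=C, head=-2, tape[-3..0]=0110 (head:  ^)
Step 4: in state C at pos -2, read 1 -> (C,1)->write 1,move R,goto B. Now: state=B, head=-1, tape[-3..0]=0110 (head:   ^)
Step 5: in state B at pos -1, read 1 -> (B,1)->write 1,move R,goto D. Now: state=D, head=0, tape[-3..1]=01100 (head:    ^)
Step 6: in state D at pos 0, read 0 -> (D,0)->write 1,move L,goto A. Now: state=A, head=-1, tape[-3..1]=01110 (head:   ^)
Step 7: in state A at pos -1, read 1 -> (A,1)->write 0,move L,goto C. Now: state=C, head=-2, tape[-3..1]=01010 (head:  ^)
Step 8: in state C at pos -2, read 1 -> (C,1)->write 1,move R,goto B. Now: state=B, head=-1, tape[-3..1]=01010 (head:   ^)
Step 9: in state B at pos -1, read 0 -> (B,0)->write 1,move L,goto C. Now: state=C, head=-2, tape[-3..1]=01110 (head:  ^)
Step 10: in state C at pos -2, read 1 -> (C,1)->write 1,move R,goto B. Now: state=B, head=-1, tape[-3..1]=01110 (head:   ^)
Step 11: in state B at pos -1, read 1 -> (B,1)->write 1,move R,goto D. Now: state=D, head=0, tape[-3..1]=01110 (head:    ^)
Step 12: in state D at pos 0, read 1 -> (D,1)->write 1,move L,goto D. Now: state=D, head=-1, tape[-3..1]=01110 (head:   ^)
Step 13: in state D at pos -1, read 1 -> (D,1)->write 1,move L,goto D. Now: state=D, head=-2, tape[-3..1]=01110 (head:  ^)
Step 14: in state D at pos -2, read 1 -> (D,1)->write 1,move L,goto D. Now: state=D, head=-3, tape[-4..1]=001110 (head:  ^)
Step 15: in state D at pos -3, read 0 -> (D,0)->write 1,move L,goto A. Now: state=A, head=-4, tape[-5..1]=0011110 (head:  ^)
Head positions at steps 0..15: starting at -1, distinct positions visited = {-4, -3, -2, -1, 0} -> 5 position(s)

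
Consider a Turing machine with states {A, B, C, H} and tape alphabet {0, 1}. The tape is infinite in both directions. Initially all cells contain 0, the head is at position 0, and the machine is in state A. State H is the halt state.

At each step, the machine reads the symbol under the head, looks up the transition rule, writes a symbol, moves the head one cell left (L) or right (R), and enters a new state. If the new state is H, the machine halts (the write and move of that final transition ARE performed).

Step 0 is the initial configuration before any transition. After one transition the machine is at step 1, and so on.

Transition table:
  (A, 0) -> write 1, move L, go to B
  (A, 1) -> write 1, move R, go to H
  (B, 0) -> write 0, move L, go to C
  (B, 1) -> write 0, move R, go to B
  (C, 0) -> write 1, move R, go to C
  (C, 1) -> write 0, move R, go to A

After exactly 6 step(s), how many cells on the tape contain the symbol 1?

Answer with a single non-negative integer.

Step 1: in state A at pos 0, read 0 -> (A,0)->write 1,move L,goto B. Now: state=B, head=-1, tape[-2..1]=0010 (head:  ^)
Step 2: in state B at pos -1, read 0 -> (B,0)->write 0,move L,goto C. Now: state=C, head=-2, tape[-3..1]=00010 (head:  ^)
Step 3: in state C at pos -2, read 0 -> (C,0)->write 1,move R,goto C. Now: state=C, head=-1, tape[-3..1]=01010 (head:   ^)
Step 4: in state C at pos -1, read 0 -> (C,0)->write 1,move R,goto C. Now: state=C, head=0, tape[-3..1]=01110 (head:    ^)
Step 5: in state C at pos 0, read 1 -> (C,1)->write 0,move R,goto A. Now: state=A, head=1, tape[-3..2]=011000 (head:     ^)
Step 6: in state A at pos 1, read 0 -> (A,0)->write 1,move L,goto B. Now: state=B, head=0, tape[-3..2]=011010 (head:    ^)
Cells containing 1 after step 6: {-2, -1, 1} -> 3 cell(s)

Answer: 3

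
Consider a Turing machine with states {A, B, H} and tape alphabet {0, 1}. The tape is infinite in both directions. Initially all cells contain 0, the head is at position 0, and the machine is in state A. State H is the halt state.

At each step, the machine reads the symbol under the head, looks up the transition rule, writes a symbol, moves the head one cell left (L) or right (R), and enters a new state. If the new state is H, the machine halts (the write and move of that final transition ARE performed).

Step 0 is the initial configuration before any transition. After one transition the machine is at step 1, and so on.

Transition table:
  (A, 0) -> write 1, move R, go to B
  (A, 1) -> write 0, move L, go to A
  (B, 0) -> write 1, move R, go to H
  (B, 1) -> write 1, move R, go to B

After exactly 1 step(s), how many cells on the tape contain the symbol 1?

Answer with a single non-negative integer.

Step 1: in state A at pos 0, read 0 -> (A,0)->write 1,move R,goto B. Now: state=B, head=1, tape[-1..2]=0100 (head:   ^)
Cells containing 1 after step 1: {0} -> 1 cell(s)

Answer: 1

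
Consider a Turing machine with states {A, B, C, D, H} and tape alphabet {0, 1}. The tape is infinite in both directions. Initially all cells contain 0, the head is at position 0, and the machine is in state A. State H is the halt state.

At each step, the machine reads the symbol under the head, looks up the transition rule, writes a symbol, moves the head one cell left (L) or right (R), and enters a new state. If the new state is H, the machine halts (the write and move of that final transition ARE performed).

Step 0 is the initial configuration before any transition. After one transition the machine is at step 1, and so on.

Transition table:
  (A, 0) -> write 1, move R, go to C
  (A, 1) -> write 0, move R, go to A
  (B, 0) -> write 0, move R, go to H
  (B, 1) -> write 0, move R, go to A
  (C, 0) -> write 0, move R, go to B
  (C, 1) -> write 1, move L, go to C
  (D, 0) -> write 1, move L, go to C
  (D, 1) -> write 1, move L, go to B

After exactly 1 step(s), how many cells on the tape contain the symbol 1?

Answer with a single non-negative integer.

Step 1: in state A at pos 0, read 0 -> (A,0)->write 1,move R,goto C. Now: state=C, head=1, tape[-1..2]=0100 (head:   ^)
Cells containing 1 after step 1: {0} -> 1 cell(s)

Answer: 1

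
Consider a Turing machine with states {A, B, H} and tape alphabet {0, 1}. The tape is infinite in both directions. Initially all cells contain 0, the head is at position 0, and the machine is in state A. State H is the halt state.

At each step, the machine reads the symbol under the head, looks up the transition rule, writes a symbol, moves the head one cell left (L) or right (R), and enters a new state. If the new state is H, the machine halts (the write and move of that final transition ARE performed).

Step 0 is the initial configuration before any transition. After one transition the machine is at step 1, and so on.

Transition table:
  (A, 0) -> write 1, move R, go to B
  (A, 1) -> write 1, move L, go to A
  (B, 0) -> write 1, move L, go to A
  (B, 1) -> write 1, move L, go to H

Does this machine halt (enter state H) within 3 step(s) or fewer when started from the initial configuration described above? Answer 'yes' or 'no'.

Answer: no

Derivation:
Step 1: in state A at pos 0, read 0 -> (A,0)->write 1,move R,goto B. Now: state=B, head=1, tape[-1..2]=0100 (head:   ^)
Step 2: in state B at pos 1, read 0 -> (B,0)->write 1,move L,goto A. Now: state=A, head=0, tape[-1..2]=0110 (head:  ^)
Step 3: in state A at pos 0, read 1 -> (A,1)->write 1,move L,goto A. Now: state=A, head=-1, tape[-2..2]=00110 (head:  ^)
After 3 step(s): state = A (not H) -> not halted within 3 -> no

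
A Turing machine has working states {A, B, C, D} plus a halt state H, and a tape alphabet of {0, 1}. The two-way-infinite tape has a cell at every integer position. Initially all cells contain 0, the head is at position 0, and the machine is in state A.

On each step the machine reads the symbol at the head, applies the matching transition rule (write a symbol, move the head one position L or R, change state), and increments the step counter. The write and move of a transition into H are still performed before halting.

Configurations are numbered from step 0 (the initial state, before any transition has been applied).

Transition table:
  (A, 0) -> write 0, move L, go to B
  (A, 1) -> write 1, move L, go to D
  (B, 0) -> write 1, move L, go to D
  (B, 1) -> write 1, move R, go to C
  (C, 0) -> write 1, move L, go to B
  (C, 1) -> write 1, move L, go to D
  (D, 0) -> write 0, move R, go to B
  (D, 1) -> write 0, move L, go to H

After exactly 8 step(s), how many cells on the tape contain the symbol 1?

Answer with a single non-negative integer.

Answer: 1

Derivation:
Step 1: in state A at pos 0, read 0 -> (A,0)->write 0,move L,goto B. Now: state=B, head=-1, tape[-2..1]=0000 (head:  ^)
Step 2: in state B at pos -1, read 0 -> (B,0)->write 1,move L,goto D. Now: state=D, head=-2, tape[-3..1]=00100 (head:  ^)
Step 3: in state D at pos -2, read 0 -> (D,0)->write 0,move R,goto B. Now: state=B, head=-1, tape[-3..1]=00100 (head:   ^)
Step 4: in state B at pos -1, read 1 -> (B,1)->write 1,move R,goto C. Now: state=C, head=0, tape[-3..1]=00100 (head:    ^)
Step 5: in state C at pos 0, read 0 -> (C,0)->write 1,move L,goto B. Now: state=B, head=-1, tape[-3..1]=00110 (head:   ^)
Step 6: in state B at pos -1, read 1 -> (B,1)->write 1,move R,goto C. Now: state=C, head=0, tape[-3..1]=00110 (head:    ^)
Step 7: in state C at pos 0, read 1 -> (C,1)->write 1,move L,goto D. Now: state=D, head=-1, tape[-3..1]=00110 (head:   ^)
Step 8: in state D at pos -1, read 1 -> (D,1)->write 0,move L,goto H. Now: state=H, head=-2, tape[-3..1]=00010 (head:  ^)
Cells containing 1 after step 8: {0} -> 1 cell(s)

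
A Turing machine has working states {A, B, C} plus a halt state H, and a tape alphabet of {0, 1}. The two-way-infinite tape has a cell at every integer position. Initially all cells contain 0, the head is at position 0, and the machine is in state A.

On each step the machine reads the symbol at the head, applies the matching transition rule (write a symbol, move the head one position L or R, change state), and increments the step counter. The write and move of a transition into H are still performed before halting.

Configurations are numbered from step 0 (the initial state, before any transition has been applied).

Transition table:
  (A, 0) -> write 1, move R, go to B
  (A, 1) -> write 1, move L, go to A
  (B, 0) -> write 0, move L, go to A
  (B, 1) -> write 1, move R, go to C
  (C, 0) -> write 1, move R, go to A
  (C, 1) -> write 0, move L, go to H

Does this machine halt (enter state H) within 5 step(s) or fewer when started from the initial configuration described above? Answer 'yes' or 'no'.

Step 1: in state A at pos 0, read 0 -> (A,0)->write 1,move R,goto B. Now: state=B, head=1, tape[-1..2]=0100 (head:   ^)
Step 2: in state B at pos 1, read 0 -> (B,0)->write 0,move L,goto A. Now: state=A, head=0, tape[-1..2]=0100 (head:  ^)
Step 3: in state A at pos 0, read 1 -> (A,1)->write 1,move L,goto A. Now: state=A, head=-1, tape[-2..2]=00100 (head:  ^)
Step 4: in state A at pos -1, read 0 -> (A,0)->write 1,move R,goto B. Now: state=B, head=0, tape[-2..2]=01100 (head:   ^)
Step 5: in state B at pos 0, read 1 -> (B,1)->write 1,move R,goto C. Now: state=C, head=1, tape[-2..2]=01100 (head:    ^)
After 5 step(s): state = C (not H) -> not halted within 5 -> no

Answer: no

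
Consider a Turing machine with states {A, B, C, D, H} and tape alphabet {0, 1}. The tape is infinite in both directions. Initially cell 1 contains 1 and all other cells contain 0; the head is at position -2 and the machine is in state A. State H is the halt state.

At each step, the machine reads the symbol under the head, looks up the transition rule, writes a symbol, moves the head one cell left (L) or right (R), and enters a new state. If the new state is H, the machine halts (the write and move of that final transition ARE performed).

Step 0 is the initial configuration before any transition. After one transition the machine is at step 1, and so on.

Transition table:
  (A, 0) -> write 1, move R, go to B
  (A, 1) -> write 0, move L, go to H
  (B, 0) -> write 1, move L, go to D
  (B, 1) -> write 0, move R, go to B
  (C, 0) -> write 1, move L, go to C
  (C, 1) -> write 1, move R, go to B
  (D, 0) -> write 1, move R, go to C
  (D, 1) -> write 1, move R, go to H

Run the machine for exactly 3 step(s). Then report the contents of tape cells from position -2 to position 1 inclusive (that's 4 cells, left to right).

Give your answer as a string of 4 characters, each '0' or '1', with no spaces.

Answer: 1101

Derivation:
Step 1: in state A at pos -2, read 0 -> (A,0)->write 1,move R,goto B. Now: state=B, head=-1, tape[-3..2]=010010 (head:   ^)
Step 2: in state B at pos -1, read 0 -> (B,0)->write 1,move L,goto D. Now: state=D, head=-2, tape[-3..2]=011010 (head:  ^)
Step 3: in state D at pos -2, read 1 -> (D,1)->write 1,move R,goto H. Now: state=H, head=-1, tape[-3..2]=011010 (head:   ^)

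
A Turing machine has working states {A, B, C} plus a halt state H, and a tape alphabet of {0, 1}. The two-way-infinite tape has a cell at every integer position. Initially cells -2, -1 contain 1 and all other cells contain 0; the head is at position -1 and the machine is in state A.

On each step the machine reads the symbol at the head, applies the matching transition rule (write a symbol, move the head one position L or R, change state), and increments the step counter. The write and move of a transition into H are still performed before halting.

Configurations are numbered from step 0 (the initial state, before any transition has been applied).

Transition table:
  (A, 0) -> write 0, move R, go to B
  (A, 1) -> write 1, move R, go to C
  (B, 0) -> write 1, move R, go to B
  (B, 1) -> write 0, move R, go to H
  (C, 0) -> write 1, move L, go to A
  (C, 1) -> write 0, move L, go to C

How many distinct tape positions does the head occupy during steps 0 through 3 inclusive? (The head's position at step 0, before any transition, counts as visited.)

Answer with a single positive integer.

Answer: 2

Derivation:
Step 1: in state A at pos -1, read 1 -> (A,1)->write 1,move R,goto C. Now: state=C, head=0, tape[-3..1]=01100 (head:    ^)
Step 2: in state C at pos 0, read 0 -> (C,0)->write 1,move L,goto A. Now: state=A, head=-1, tape[-3..1]=01110 (head:   ^)
Step 3: in state A at pos -1, read 1 -> (A,1)->write 1,move R,goto C. Now: state=C, head=0, tape[-3..1]=01110 (head:    ^)
Head positions at steps 0..3: starting at -1, distinct positions visited = {-1, 0} -> 2 position(s)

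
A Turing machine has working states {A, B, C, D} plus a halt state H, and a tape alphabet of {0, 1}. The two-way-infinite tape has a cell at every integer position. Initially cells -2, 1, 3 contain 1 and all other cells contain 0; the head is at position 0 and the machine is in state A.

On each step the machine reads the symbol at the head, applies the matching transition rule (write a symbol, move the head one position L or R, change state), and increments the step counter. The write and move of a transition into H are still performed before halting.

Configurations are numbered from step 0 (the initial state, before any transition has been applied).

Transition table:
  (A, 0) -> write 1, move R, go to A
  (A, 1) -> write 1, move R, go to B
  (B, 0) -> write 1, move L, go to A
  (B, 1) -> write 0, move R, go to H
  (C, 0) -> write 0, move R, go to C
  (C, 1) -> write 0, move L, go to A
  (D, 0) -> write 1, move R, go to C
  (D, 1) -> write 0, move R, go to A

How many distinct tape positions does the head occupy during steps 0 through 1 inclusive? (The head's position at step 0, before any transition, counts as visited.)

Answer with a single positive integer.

Step 1: in state A at pos 0, read 0 -> (A,0)->write 1,move R,goto A. Now: state=A, head=1, tape[-3..4]=01011010 (head:     ^)
Head positions at steps 0..1: starting at 0, distinct positions visited = {0, 1} -> 2 position(s)

Answer: 2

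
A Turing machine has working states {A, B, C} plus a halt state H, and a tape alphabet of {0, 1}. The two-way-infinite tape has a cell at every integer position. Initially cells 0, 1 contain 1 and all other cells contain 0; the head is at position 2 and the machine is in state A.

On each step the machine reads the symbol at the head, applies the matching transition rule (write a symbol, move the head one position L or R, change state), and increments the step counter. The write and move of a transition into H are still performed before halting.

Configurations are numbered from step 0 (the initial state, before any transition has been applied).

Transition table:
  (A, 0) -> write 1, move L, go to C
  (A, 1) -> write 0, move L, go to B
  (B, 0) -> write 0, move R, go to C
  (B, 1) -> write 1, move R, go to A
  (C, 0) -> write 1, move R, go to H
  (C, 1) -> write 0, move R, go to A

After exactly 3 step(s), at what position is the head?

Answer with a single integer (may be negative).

Step 1: in state A at pos 2, read 0 -> (A,0)->write 1,move L,goto C. Now: state=C, head=1, tape[-1..3]=01110 (head:   ^)
Step 2: in state C at pos 1, read 1 -> (C,1)->write 0,move R,goto A. Now: state=A, head=2, tape[-1..3]=01010 (head:    ^)
Step 3: in state A at pos 2, read 1 -> (A,1)->write 0,move L,goto B. Now: state=B, head=1, tape[-1..3]=01000 (head:   ^)

Answer: 1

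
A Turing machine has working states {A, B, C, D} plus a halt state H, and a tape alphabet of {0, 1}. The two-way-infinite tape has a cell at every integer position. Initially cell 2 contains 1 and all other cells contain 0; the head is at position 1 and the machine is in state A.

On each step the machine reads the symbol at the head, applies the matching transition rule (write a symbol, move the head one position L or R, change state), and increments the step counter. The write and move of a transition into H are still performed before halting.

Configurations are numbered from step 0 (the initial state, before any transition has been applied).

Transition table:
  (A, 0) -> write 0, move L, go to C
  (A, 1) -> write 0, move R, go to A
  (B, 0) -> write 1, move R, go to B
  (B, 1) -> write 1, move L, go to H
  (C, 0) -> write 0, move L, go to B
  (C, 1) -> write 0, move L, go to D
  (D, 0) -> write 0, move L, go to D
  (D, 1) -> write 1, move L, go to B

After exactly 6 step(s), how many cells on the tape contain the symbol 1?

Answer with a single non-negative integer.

Answer: 4

Derivation:
Step 1: in state A at pos 1, read 0 -> (A,0)->write 0,move L,goto C. Now: state=C, head=0, tape[-1..3]=00010 (head:  ^)
Step 2: in state C at pos 0, read 0 -> (C,0)->write 0,move L,goto B. Now: state=B, head=-1, tape[-2..3]=000010 (head:  ^)
Step 3: in state B at pos -1, read 0 -> (B,0)->write 1,move R,goto B. Now: state=B, head=0, tape[-2..3]=010010 (head:   ^)
Step 4: in state B at pos 0, read 0 -> (B,0)->write 1,move R,goto B. Now: state=B, head=1, tape[-2..3]=011010 (head:    ^)
Step 5: in state B at pos 1, read 0 -> (B,0)->write 1,move R,goto B. Now: state=B, head=2, tape[-2..3]=011110 (head:     ^)
Step 6: in state B at pos 2, read 1 -> (B,1)->write 1,move L,goto H. Now: state=H, head=1, tape[-2..3]=011110 (head:    ^)
Cells containing 1 after step 6: {-1, 0, 1, 2} -> 4 cell(s)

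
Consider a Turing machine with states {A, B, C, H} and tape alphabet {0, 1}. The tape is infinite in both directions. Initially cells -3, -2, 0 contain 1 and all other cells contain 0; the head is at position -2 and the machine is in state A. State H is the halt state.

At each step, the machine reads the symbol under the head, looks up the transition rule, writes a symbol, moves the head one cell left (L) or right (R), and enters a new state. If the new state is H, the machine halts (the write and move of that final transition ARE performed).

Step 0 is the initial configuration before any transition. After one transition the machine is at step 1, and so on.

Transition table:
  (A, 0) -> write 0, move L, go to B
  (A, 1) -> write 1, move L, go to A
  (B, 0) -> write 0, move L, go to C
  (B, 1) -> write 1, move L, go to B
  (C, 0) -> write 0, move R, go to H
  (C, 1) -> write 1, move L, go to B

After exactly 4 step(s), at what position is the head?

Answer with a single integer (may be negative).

Step 1: in state A at pos -2, read 1 -> (A,1)->write 1,move L,goto A. Now: state=A, head=-3, tape[-4..1]=011010 (head:  ^)
Step 2: in state A at pos -3, read 1 -> (A,1)->write 1,move L,goto A. Now: state=A, head=-4, tape[-5..1]=0011010 (head:  ^)
Step 3: in state A at pos -4, read 0 -> (A,0)->write 0,move L,goto B. Now: state=B, head=-5, tape[-6..1]=00011010 (head:  ^)
Step 4: in state B at pos -5, read 0 -> (B,0)->write 0,move L,goto C. Now: state=C, head=-6, tape[-7..1]=000011010 (head:  ^)

Answer: -6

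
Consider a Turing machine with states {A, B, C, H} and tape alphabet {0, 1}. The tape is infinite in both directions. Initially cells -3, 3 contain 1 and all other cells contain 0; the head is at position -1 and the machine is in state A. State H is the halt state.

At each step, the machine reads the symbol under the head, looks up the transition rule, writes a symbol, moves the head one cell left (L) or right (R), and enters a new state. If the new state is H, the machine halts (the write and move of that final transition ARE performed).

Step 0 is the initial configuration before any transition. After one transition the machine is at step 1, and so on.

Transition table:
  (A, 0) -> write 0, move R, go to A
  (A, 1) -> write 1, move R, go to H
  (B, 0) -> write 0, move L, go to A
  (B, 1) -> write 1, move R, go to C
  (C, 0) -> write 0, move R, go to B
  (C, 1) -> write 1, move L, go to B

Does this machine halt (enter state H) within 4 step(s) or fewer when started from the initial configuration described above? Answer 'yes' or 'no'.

Answer: no

Derivation:
Step 1: in state A at pos -1, read 0 -> (A,0)->write 0,move R,goto A. Now: state=A, head=0, tape[-4..4]=010000010 (head:     ^)
Step 2: in state A at pos 0, read 0 -> (A,0)->write 0,move R,goto A. Now: state=A, head=1, tape[-4..4]=010000010 (head:      ^)
Step 3: in state A at pos 1, read 0 -> (A,0)->write 0,move R,goto A. Now: state=A, head=2, tape[-4..4]=010000010 (head:       ^)
Step 4: in state A at pos 2, read 0 -> (A,0)->write 0,move R,goto A. Now: state=A, head=3, tape[-4..4]=010000010 (head:        ^)
After 4 step(s): state = A (not H) -> not halted within 4 -> no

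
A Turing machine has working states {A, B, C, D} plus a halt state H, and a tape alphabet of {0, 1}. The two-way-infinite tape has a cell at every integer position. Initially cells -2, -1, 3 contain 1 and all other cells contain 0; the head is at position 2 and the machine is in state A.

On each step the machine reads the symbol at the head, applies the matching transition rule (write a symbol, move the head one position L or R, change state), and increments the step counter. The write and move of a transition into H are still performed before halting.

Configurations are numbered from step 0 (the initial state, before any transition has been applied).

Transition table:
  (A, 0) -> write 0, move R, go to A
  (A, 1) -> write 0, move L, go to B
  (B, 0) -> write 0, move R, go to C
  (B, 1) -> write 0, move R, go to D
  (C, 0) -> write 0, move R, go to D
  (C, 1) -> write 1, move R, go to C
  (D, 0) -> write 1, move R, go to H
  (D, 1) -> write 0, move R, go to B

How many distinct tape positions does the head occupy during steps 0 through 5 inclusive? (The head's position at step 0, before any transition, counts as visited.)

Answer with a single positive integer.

Answer: 4

Derivation:
Step 1: in state A at pos 2, read 0 -> (A,0)->write 0,move R,goto A. Now: state=A, head=3, tape[-3..4]=01100010 (head:       ^)
Step 2: in state A at pos 3, read 1 -> (A,1)->write 0,move L,goto B. Now: state=B, head=2, tape[-3..4]=01100000 (head:      ^)
Step 3: in state B at pos 2, read 0 -> (B,0)->write 0,move R,goto C. Now: state=C, head=3, tape[-3..4]=01100000 (head:       ^)
Step 4: in state C at pos 3, read 0 -> (C,0)->write 0,move R,goto D. Now: state=D, head=4, tape[-3..5]=011000000 (head:        ^)
Step 5: in state D at pos 4, read 0 -> (D,0)->write 1,move R,goto H. Now: state=H, head=5, tape[-3..6]=0110000100 (head:         ^)
Head positions at steps 0..5: starting at 2, distinct positions visited = {2, 3, 4, 5} -> 4 position(s)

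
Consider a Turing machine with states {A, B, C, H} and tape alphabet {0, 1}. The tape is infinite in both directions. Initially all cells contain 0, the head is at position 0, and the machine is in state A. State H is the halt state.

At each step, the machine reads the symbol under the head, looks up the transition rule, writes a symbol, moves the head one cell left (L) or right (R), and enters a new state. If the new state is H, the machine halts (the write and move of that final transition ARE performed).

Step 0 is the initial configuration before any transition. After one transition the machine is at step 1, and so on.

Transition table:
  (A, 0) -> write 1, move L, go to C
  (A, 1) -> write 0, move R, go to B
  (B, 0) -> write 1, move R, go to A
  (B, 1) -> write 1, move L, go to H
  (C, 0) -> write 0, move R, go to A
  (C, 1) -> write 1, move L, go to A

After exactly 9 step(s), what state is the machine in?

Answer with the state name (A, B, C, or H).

Answer: B

Derivation:
Step 1: in state A at pos 0, read 0 -> (A,0)->write 1,move L,goto C. Now: state=C, head=-1, tape[-2..1]=0010 (head:  ^)
Step 2: in state C at pos -1, read 0 -> (C,0)->write 0,move R,goto A. Now: state=A, head=0, tape[-2..1]=0010 (head:   ^)
Step 3: in state A at pos 0, read 1 -> (A,1)->write 0,move R,goto B. Now: state=B, head=1, tape[-2..2]=00000 (head:    ^)
Step 4: in state B at pos 1, read 0 -> (B,0)->write 1,move R,goto A. Now: state=A, head=2, tape[-2..3]=000100 (head:     ^)
Step 5: in state A at pos 2, read 0 -> (A,0)->write 1,move L,goto C. Now: state=C, head=1, tape[-2..3]=000110 (head:    ^)
Step 6: in state C at pos 1, read 1 -> (C,1)->write 1,move L,goto A. Now: state=A, head=0, tape[-2..3]=000110 (head:   ^)
Step 7: in state A at pos 0, read 0 -> (A,0)->write 1,move L,goto C. Now: state=C, head=-1, tape[-2..3]=001110 (head:  ^)
Step 8: in state C at pos -1, read 0 -> (C,0)->write 0,move R,goto A. Now: state=A, head=0, tape[-2..3]=001110 (head:   ^)
Step 9: in state A at pos 0, read 1 -> (A,1)->write 0,move R,goto B. Now: state=B, head=1, tape[-2..3]=000110 (head:    ^)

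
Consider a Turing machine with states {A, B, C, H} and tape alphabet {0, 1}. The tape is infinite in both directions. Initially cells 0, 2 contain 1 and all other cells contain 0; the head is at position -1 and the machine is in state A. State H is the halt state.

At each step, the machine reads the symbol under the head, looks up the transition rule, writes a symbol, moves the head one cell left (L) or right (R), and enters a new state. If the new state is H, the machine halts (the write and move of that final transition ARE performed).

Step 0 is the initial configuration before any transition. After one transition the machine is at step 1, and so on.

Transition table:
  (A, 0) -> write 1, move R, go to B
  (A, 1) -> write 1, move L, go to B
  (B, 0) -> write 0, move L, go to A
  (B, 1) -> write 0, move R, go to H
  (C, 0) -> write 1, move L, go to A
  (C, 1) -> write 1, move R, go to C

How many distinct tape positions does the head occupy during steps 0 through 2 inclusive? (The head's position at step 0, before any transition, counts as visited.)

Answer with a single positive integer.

Answer: 3

Derivation:
Step 1: in state A at pos -1, read 0 -> (A,0)->write 1,move R,goto B. Now: state=B, head=0, tape[-2..3]=011010 (head:   ^)
Step 2: in state B at pos 0, read 1 -> (B,1)->write 0,move R,goto H. Now: state=H, head=1, tape[-2..3]=010010 (head:    ^)
Head positions at steps 0..2: starting at -1, distinct positions visited = {-1, 0, 1} -> 3 position(s)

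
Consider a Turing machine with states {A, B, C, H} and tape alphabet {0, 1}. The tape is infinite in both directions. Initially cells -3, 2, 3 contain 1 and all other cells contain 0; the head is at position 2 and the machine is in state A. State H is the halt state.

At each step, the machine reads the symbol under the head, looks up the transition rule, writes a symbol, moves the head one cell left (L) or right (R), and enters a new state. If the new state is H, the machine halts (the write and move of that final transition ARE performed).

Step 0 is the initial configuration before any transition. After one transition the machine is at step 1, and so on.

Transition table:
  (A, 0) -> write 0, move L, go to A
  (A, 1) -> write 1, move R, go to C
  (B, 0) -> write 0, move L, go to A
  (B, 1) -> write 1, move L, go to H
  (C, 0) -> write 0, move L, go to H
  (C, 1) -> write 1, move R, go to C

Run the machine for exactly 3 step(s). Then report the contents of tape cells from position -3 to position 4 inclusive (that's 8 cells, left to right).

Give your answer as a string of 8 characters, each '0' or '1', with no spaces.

Step 1: in state A at pos 2, read 1 -> (A,1)->write 1,move R,goto C. Now: state=C, head=3, tape[-4..4]=010000110 (head:        ^)
Step 2: in state C at pos 3, read 1 -> (C,1)->write 1,move R,goto C. Now: state=C, head=4, tape[-4..5]=0100001100 (head:         ^)
Step 3: in state C at pos 4, read 0 -> (C,0)->write 0,move L,goto H. Now: state=H, head=3, tape[-4..5]=0100001100 (head:        ^)

Answer: 10000110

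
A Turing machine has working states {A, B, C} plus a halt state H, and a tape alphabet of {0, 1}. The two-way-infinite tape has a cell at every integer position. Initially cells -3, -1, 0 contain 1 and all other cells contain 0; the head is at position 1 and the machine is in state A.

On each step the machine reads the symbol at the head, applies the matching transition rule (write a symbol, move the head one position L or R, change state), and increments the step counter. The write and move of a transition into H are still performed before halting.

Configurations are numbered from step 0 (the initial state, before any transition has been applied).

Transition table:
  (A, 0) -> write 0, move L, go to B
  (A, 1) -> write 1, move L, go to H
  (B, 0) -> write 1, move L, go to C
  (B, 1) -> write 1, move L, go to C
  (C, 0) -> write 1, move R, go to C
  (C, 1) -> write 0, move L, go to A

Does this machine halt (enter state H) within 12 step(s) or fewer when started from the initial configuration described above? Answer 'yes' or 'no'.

Answer: yes

Derivation:
Step 1: in state A at pos 1, read 0 -> (A,0)->write 0,move L,goto B. Now: state=B, head=0, tape[-4..2]=0101100 (head:     ^)
Step 2: in state B at pos 0, read 1 -> (B,1)->write 1,move L,goto C. Now: state=C, head=-1, tape[-4..2]=0101100 (head:    ^)
Step 3: in state C at pos -1, read 1 -> (C,1)->write 0,move L,goto A. Now: state=A, head=-2, tape[-4..2]=0100100 (head:   ^)
Step 4: in state A at pos -2, read 0 -> (A,0)->write 0,move L,goto B. Now: state=B, head=-3, tape[-4..2]=0100100 (head:  ^)
Step 5: in state B at pos -3, read 1 -> (B,1)->write 1,move L,goto C. Now: state=C, head=-4, tape[-5..2]=00100100 (head:  ^)
Step 6: in state C at pos -4, read 0 -> (C,0)->write 1,move R,goto C. Now: state=C, head=-3, tape[-5..2]=01100100 (head:   ^)
Step 7: in state C at pos -3, read 1 -> (C,1)->write 0,move L,goto A. Now: state=A, head=-4, tape[-5..2]=01000100 (head:  ^)
Step 8: in state A at pos -4, read 1 -> (A,1)->write 1,move L,goto H. Now: state=H, head=-5, tape[-6..2]=001000100 (head:  ^)
State H reached at step 8; 8 <= 12 -> yes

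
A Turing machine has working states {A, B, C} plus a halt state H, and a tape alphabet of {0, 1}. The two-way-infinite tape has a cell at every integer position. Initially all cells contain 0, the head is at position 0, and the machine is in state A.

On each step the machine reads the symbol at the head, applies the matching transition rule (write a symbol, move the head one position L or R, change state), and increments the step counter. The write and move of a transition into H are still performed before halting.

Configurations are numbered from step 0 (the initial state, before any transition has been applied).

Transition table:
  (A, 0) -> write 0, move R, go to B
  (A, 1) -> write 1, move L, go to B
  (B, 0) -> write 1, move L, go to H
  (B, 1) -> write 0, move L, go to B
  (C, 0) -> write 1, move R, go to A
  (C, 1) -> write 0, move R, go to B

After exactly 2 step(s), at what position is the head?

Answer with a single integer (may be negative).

Answer: 0

Derivation:
Step 1: in state A at pos 0, read 0 -> (A,0)->write 0,move R,goto B. Now: state=B, head=1, tape[-1..2]=0000 (head:   ^)
Step 2: in state B at pos 1, read 0 -> (B,0)->write 1,move L,goto H. Now: state=H, head=0, tape[-1..2]=0010 (head:  ^)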